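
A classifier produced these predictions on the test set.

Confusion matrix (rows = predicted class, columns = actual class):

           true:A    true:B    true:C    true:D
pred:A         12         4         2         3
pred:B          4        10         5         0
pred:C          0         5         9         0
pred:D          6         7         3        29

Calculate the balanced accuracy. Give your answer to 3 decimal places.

0.578

Balanced accuracy = mean of per-class recall.
  A: recall = 12/22 = 0.5455
  B: recall = 10/26 = 0.3846
  C: recall = 9/19 = 0.4737
  D: recall = 29/32 = 0.9063
Mean = (0.5455 + 0.3846 + 0.4737 + 0.9063) / 4 = 0.578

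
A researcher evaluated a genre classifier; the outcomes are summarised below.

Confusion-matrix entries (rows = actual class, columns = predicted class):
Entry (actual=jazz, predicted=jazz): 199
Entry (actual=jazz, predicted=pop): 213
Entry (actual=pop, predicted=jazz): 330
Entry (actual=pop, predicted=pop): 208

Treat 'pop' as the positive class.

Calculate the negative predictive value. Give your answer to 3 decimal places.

NPV = TN/(TN+FN) = 199/(199+330) = 0.376

0.376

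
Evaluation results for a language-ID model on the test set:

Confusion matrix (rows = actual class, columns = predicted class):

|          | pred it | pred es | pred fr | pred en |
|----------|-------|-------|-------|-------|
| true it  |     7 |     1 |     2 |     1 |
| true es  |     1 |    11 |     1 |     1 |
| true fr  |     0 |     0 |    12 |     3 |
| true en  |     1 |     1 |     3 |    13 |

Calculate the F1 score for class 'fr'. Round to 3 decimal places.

F1 score = 2·TP/(2·TP+FP+FN).
fr: TP=12, FP=2+1+3=6, FN=0+0+3=3 → 24/33 = 0.7273

0.727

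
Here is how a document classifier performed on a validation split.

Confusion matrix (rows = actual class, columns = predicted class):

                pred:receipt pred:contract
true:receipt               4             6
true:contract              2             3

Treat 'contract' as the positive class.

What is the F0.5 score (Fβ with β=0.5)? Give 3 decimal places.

0.366

Fβ = (1+β²)·TP / ((1+β²)·TP + β²·FN + FP), with β²=1/4
= 1.25·3 / (1.25·3 + 0.25·2 + 6) = 0.366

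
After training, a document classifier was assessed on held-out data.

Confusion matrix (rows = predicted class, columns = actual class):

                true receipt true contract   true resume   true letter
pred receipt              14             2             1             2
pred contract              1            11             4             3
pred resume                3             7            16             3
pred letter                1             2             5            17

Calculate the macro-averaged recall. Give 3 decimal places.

0.633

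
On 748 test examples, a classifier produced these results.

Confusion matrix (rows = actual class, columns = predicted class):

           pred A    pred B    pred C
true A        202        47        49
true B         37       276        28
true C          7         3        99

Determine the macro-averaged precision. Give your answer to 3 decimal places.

0.743

Per-class precision (TP/(TP+FP)):
  A: TP=202, FP=37+7=44 → 202/246 = 0.8211
  B: TP=276, FP=47+3=50 → 276/326 = 0.8466
  C: TP=99, FP=49+28=77 → 99/176 = 0.5625
Macro-precision = mean = (0.8211 + 0.8466 + 0.5625) / 3 = 0.743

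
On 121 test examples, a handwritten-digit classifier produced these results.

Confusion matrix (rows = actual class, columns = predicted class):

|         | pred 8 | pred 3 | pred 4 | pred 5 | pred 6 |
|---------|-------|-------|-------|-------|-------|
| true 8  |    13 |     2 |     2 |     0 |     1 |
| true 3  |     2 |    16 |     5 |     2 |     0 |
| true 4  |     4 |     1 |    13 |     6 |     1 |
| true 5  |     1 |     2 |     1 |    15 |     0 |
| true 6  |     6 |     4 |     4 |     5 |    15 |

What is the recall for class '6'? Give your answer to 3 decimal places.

0.441

recall = TP/(TP+FN).
6: TP=15, FN=6+4+4+5=19 → 15/34 = 0.4412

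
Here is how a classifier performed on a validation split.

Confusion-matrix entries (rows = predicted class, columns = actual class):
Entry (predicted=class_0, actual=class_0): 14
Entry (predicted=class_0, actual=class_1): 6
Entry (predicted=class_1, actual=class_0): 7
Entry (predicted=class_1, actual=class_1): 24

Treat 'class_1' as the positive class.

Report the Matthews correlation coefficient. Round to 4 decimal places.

0.4704

MCC = (TP·TN − FP·FN) / √((TP+FP)(TP+FN)(TN+FP)(TN+FN))
Numerator = 24·14 − 7·6 = 294
Denominator = √(31·30·21·20) = √390600 = 624.9800
MCC = 294 / 624.9800 = 0.4704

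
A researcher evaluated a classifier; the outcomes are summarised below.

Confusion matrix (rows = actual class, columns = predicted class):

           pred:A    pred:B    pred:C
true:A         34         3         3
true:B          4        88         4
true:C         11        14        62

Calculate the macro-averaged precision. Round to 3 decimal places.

0.810

Per-class precision (TP/(TP+FP)):
  A: TP=34, FP=4+11=15 → 34/49 = 0.6939
  B: TP=88, FP=3+14=17 → 88/105 = 0.8381
  C: TP=62, FP=3+4=7 → 62/69 = 0.8986
Macro-precision = mean = (0.6939 + 0.8381 + 0.8986) / 3 = 0.810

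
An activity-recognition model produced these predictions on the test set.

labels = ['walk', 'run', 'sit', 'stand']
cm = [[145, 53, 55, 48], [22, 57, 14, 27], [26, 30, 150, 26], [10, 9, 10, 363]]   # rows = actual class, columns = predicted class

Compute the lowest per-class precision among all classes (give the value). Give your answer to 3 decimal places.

0.383

Per-class precision (TP/(TP+FP)):
  walk: TP=145, FP=22+26+10=58 → 145/203 = 0.7143
  run: TP=57, FP=53+30+9=92 → 57/149 = 0.3826
  sit: TP=150, FP=55+14+10=79 → 150/229 = 0.6550
  stand: TP=363, FP=48+27+26=101 → 363/464 = 0.7823
Lowest is class 'run' with precision = 0.383.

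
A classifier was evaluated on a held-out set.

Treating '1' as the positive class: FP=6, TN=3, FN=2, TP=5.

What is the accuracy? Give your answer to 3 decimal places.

0.500

Accuracy = (TP+TN)/N = (5+3)/16 = 0.500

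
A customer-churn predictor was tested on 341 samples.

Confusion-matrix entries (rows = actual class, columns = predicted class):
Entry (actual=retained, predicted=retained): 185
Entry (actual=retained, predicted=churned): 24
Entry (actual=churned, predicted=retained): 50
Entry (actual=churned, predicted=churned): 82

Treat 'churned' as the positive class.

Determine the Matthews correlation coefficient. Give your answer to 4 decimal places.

MCC = (TP·TN − FP·FN) / √((TP+FP)(TP+FN)(TN+FP)(TN+FN))
Numerator = 82·185 − 24·50 = 13970
Denominator = √(106·132·209·235) = √687217080 = 26214.8256
MCC = 13970 / 26214.8256 = 0.5329

0.5329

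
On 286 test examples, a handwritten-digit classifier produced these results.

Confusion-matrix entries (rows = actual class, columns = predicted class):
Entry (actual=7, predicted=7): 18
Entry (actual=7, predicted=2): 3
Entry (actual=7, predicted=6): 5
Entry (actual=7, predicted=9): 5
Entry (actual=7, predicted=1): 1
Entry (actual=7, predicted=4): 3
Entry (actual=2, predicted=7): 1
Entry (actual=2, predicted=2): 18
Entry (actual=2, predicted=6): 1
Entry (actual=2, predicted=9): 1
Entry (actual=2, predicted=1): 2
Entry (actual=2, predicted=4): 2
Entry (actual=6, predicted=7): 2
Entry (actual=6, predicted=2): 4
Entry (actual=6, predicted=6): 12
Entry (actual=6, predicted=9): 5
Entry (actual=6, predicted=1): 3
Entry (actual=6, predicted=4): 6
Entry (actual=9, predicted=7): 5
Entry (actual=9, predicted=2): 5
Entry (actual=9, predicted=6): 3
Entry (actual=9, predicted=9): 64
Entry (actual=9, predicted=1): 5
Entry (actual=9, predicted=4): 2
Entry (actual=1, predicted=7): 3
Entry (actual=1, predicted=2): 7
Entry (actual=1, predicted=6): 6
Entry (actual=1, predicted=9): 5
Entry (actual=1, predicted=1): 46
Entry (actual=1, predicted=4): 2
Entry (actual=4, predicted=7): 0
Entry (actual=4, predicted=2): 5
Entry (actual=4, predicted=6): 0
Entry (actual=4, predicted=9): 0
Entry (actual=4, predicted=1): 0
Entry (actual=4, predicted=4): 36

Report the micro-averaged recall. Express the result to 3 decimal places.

Micro-averaging pools counts across classes: ΣTP=194, ΣFP=92, ΣFN=92.
Micro-recall = TP/(TP+FN) on pooled counts = 0.678 (equals overall accuracy in single-label multiclass).

0.678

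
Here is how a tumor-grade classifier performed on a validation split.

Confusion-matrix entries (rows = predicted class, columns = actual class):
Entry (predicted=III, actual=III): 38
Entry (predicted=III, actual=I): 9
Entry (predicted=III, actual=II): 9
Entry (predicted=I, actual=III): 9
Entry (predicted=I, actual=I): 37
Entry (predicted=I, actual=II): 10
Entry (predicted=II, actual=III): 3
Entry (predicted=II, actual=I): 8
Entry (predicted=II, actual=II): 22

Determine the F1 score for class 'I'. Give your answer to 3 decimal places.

0.673

F1 score = 2·TP/(2·TP+FP+FN).
I: TP=37, FP=9+10=19, FN=9+8=17 → 74/110 = 0.6727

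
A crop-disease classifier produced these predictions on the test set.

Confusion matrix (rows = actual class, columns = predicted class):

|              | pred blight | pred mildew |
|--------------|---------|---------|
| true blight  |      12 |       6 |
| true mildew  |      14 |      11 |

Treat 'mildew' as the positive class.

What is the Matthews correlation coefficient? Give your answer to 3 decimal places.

0.108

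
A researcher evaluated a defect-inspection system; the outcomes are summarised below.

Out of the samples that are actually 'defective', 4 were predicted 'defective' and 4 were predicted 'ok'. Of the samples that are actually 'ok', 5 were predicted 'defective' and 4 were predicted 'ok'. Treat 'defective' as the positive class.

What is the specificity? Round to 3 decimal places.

0.444

Specificity = TN/(TN+FP) = 4/(4+5) = 0.444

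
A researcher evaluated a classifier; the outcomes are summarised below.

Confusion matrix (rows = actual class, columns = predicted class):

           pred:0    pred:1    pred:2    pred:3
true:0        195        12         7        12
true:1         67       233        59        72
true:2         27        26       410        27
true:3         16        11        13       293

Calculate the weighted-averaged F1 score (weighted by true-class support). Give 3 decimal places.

Per-class F1 score (2·TP/(2·TP+FP+FN)):
  0: TP=195, FP=67+27+16=110, FN=12+7+12=31 → 390/531 = 0.7345
  1: TP=233, FP=12+26+11=49, FN=67+59+72=198 → 466/713 = 0.6536
  2: TP=410, FP=7+59+13=79, FN=27+26+27=80 → 820/979 = 0.8376
  3: TP=293, FP=12+72+27=111, FN=16+11+13=40 → 586/737 = 0.7951
Weighted-F1 score = Σ (supportᵢ/N)·F1 scoreᵢ with N=1480: (226/1480)·0.7345 + (431/1480)·0.6536 + (490/1480)·0.8376 + (333/1480)·0.7951 = 0.759

0.759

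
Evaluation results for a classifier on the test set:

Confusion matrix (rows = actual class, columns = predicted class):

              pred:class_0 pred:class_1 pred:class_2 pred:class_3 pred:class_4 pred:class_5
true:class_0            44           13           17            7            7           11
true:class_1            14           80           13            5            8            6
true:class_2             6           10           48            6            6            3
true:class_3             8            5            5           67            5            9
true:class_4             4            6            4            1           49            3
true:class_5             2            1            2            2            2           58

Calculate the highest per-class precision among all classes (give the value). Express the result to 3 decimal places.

Per-class precision (TP/(TP+FP)):
  class_0: TP=44, FP=14+6+8+4+2=34 → 44/78 = 0.5641
  class_1: TP=80, FP=13+10+5+6+1=35 → 80/115 = 0.6957
  class_2: TP=48, FP=17+13+5+4+2=41 → 48/89 = 0.5393
  class_3: TP=67, FP=7+5+6+1+2=21 → 67/88 = 0.7614
  class_4: TP=49, FP=7+8+6+5+2=28 → 49/77 = 0.6364
  class_5: TP=58, FP=11+6+3+9+3=32 → 58/90 = 0.6444
Highest is class 'class_3' with precision = 0.761.

0.761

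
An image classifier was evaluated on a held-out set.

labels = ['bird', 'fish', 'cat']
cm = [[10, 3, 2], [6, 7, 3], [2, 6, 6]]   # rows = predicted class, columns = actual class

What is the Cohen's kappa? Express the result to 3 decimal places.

0.264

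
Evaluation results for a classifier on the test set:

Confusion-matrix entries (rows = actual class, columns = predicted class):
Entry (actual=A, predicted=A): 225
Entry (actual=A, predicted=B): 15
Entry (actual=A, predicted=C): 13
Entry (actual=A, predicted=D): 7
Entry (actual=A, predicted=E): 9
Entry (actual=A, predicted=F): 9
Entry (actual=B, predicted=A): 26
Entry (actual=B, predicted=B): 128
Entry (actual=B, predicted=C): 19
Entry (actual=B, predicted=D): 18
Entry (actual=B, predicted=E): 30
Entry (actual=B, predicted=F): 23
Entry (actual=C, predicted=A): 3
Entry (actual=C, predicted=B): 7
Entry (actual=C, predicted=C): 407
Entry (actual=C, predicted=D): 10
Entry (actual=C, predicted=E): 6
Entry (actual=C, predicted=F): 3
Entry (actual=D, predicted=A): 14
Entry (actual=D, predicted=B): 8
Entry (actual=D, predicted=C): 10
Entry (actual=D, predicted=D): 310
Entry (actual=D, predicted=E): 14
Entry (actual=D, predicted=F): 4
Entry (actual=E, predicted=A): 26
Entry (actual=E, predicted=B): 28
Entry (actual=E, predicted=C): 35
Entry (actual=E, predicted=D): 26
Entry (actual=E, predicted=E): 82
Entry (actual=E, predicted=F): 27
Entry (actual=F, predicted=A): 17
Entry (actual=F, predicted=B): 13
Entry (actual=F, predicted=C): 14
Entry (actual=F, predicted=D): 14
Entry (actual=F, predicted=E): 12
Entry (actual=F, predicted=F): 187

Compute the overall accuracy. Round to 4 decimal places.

0.7443

Accuracy = trace / total = (225+128+407+310+82+187=1339) / 1799 = 1339/1799 = 0.7443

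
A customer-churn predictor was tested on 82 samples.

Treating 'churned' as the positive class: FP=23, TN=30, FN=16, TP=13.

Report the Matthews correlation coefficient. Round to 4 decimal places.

0.0138

MCC = (TP·TN − FP·FN) / √((TP+FP)(TP+FN)(TN+FP)(TN+FN))
Numerator = 13·30 − 23·16 = 22
Denominator = √(36·29·53·46) = √2545272 = 1595.3909
MCC = 22 / 1595.3909 = 0.0138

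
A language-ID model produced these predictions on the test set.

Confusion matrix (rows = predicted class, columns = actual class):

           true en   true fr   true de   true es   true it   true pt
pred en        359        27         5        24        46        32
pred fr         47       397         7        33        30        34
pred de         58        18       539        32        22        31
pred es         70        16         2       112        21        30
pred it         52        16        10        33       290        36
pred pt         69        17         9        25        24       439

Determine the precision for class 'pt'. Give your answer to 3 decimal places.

Treat 'pt' as positive and all other classes as negative.
precision = TP/(TP+FP).
pt: TP=439, FP=69+17+9+25+24=144 → 439/583 = 0.7530

0.753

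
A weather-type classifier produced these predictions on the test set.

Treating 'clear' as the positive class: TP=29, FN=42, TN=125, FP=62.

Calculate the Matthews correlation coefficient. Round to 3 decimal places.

0.072

MCC = (TP·TN − FP·FN) / √((TP+FP)(TP+FN)(TN+FP)(TN+FN))
Numerator = 29·125 − 62·42 = 1021
Denominator = √(91·71·187·167) = √201770569 = 14204.5968
MCC = 1021 / 14204.5968 = 0.072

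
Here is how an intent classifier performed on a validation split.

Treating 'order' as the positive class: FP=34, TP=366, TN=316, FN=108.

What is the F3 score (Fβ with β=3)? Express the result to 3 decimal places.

0.784

Fβ = (1+β²)·TP / ((1+β²)·TP + β²·FN + FP), with β²=9
= 10·366 / (10·366 + 9·108 + 34) = 0.784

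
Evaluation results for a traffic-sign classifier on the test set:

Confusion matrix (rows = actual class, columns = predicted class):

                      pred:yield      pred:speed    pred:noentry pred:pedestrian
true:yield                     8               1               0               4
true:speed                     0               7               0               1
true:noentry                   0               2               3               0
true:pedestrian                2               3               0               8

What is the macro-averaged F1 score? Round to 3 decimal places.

0.682

Per-class F1 score (2·TP/(2·TP+FP+FN)):
  yield: TP=8, FP=0+0+2=2, FN=1+0+4=5 → 16/23 = 0.6957
  speed: TP=7, FP=1+2+3=6, FN=0+0+1=1 → 14/21 = 0.6667
  noentry: TP=3, FP=0+0+0=0, FN=0+2+0=2 → 6/8 = 0.7500
  pedestrian: TP=8, FP=4+1+0=5, FN=2+3+0=5 → 16/26 = 0.6154
Macro-F1 score = mean = (0.6957 + 0.6667 + 0.7500 + 0.6154) / 4 = 0.682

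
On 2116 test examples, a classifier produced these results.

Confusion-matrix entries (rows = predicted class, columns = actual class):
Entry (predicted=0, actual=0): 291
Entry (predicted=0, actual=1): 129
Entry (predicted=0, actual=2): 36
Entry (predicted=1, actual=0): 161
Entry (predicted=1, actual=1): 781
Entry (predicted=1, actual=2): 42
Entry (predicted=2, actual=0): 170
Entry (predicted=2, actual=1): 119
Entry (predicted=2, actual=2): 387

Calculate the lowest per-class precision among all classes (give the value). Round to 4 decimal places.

Per-class precision (TP/(TP+FP)):
  0: TP=291, FP=129+36=165 → 291/456 = 0.63816
  1: TP=781, FP=161+42=203 → 781/984 = 0.79370
  2: TP=387, FP=170+119=289 → 387/676 = 0.57249
Lowest is class '2' with precision = 0.5725.

0.5725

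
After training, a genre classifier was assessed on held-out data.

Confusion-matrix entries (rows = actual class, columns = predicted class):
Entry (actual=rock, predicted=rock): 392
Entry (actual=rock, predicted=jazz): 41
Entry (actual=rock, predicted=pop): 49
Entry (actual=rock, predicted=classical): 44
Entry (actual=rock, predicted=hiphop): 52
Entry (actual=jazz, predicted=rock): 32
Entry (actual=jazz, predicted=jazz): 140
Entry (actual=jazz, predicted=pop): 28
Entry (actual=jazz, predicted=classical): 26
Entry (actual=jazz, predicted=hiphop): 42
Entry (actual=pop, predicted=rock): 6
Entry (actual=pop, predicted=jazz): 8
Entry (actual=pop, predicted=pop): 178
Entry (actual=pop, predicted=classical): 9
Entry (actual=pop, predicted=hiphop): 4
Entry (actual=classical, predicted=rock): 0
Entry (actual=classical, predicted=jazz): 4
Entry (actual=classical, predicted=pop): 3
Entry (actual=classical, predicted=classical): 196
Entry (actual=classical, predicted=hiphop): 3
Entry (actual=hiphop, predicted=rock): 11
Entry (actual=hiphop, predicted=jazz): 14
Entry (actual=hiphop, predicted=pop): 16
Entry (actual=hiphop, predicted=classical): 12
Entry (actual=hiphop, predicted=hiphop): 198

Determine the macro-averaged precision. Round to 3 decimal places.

0.712

Per-class precision (TP/(TP+FP)):
  rock: TP=392, FP=32+6+0+11=49 → 392/441 = 0.8889
  jazz: TP=140, FP=41+8+4+14=67 → 140/207 = 0.6763
  pop: TP=178, FP=49+28+3+16=96 → 178/274 = 0.6496
  classical: TP=196, FP=44+26+9+12=91 → 196/287 = 0.6829
  hiphop: TP=198, FP=52+42+4+3=101 → 198/299 = 0.6622
Macro-precision = mean = (0.8889 + 0.6763 + 0.6496 + 0.6829 + 0.6622) / 5 = 0.712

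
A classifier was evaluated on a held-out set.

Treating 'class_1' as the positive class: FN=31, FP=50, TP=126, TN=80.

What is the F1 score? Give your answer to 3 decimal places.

0.757

Precision = TP/(TP+FP) = 126/176 = 0.7159
Recall = TP/(TP+FN) = 126/157 = 0.8025
F1 = 2·TP/(2·TP+FP+FN) = 252/333 = 0.757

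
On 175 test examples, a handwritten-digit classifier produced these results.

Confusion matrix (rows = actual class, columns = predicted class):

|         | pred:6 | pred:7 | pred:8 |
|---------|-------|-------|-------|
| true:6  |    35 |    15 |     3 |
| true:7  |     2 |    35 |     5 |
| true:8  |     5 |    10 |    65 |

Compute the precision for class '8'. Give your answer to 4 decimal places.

One-vs-rest for '8': TP = diagonal; FP = other classes predicted '8'; FN = '8' predicted as other.
precision = TP/(TP+FP).
8: TP=65, FP=3+5=8 → 65/73 = 0.89041

0.8904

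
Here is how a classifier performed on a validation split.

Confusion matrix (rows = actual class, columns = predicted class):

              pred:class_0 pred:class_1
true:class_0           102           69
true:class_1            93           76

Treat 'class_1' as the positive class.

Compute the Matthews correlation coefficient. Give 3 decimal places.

0.047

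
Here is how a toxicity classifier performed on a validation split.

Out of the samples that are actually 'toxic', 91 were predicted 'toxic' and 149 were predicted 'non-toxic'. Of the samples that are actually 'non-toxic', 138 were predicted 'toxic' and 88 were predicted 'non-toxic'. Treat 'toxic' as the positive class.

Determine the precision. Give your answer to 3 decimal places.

Precision = TP/(TP+FP) = 91/(91+138) = 91/229 = 0.397

0.397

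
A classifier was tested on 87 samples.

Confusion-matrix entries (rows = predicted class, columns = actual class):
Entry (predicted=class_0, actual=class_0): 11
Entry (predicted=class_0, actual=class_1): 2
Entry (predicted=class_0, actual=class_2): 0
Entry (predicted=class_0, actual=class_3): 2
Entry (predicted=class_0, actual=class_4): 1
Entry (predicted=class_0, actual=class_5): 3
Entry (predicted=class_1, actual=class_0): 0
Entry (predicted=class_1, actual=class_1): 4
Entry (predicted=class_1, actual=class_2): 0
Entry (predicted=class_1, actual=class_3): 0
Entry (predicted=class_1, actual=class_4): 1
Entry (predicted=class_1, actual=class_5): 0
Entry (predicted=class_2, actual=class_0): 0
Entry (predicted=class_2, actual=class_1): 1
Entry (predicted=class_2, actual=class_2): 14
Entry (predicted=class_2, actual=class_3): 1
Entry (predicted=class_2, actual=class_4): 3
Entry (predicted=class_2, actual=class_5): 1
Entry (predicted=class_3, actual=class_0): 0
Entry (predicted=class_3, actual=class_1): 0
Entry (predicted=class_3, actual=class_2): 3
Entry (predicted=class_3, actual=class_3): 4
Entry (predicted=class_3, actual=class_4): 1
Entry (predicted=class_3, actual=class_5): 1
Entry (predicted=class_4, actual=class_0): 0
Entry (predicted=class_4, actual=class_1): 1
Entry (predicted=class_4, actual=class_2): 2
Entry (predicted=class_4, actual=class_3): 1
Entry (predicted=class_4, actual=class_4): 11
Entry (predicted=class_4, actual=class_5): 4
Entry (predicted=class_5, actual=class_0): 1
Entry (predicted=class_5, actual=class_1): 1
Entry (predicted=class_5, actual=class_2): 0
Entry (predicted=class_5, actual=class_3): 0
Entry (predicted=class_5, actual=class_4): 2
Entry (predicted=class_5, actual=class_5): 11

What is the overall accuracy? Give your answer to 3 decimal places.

Accuracy = trace / total = (11+4+14+4+11+11=55) / 87 = 55/87 = 0.632

0.632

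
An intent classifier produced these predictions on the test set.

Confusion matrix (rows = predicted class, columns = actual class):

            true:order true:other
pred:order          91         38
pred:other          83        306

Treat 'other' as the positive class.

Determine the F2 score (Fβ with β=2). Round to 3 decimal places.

Fβ = (1+β²)·TP / ((1+β²)·TP + β²·FN + FP), with β²=4
= 5·306 / (5·306 + 4·38 + 83) = 0.867

0.867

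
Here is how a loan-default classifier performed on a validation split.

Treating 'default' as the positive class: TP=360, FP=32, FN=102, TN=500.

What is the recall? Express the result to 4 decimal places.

Recall = TP/(TP+FN) = 360/(360+102) = 360/462 = 0.7792

0.7792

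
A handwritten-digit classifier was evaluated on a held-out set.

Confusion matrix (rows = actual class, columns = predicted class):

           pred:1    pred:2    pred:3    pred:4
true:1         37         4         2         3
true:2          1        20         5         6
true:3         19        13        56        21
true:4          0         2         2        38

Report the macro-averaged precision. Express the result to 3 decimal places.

Per-class precision (TP/(TP+FP)):
  1: TP=37, FP=1+19+0=20 → 37/57 = 0.6491
  2: TP=20, FP=4+13+2=19 → 20/39 = 0.5128
  3: TP=56, FP=2+5+2=9 → 56/65 = 0.8615
  4: TP=38, FP=3+6+21=30 → 38/68 = 0.5588
Macro-precision = mean = (0.6491 + 0.5128 + 0.8615 + 0.5588) / 4 = 0.646

0.646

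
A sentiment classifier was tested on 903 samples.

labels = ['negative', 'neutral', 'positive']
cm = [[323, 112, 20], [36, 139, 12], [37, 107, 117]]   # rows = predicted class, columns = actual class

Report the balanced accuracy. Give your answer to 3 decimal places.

0.663

Balanced accuracy = mean of per-class recall.
  negative: recall = 323/396 = 0.8157
  neutral: recall = 139/358 = 0.3883
  positive: recall = 117/149 = 0.7852
Mean = (0.8157 + 0.3883 + 0.7852) / 3 = 0.663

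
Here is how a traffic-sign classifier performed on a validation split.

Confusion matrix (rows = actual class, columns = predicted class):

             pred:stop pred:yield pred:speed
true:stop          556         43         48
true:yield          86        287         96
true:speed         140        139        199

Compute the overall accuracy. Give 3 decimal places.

0.654

Accuracy = trace / total = (556+287+199=1042) / 1594 = 1042/1594 = 0.654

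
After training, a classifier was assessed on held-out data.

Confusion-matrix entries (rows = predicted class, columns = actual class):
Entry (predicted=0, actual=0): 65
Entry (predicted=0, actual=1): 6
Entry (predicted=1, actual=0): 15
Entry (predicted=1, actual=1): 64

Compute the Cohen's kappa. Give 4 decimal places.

Observed agreement pₒ = trace/N = 129/150 = 0.86000
Expected agreement pₑ = Σ (rowᵢ·colᵢ)/N² = (80·71 + 70·79)/150² = 0.49822
κ = (pₒ − pₑ)/(1 − pₑ) = (0.86000 − 0.49822)/(1 − 0.49822) = 0.7210

0.7210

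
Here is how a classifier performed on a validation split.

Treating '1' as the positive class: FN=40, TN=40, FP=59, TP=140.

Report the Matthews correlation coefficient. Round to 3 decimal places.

MCC = (TP·TN − FP·FN) / √((TP+FP)(TP+FN)(TN+FP)(TN+FN))
Numerator = 140·40 − 59·40 = 3240
Denominator = √(199·180·99·80) = √283694400 = 16843.2301
MCC = 3240 / 16843.2301 = 0.192

0.192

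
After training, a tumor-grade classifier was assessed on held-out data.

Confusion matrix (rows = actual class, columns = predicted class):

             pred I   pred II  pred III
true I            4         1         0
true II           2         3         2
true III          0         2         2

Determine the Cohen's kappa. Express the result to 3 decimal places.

Observed agreement pₒ = trace/N = 9/16 = 0.5625
Expected agreement pₑ = Σ (rowᵢ·colᵢ)/N² = (5·6 + 7·6 + 4·4)/16² = 0.3438
κ = (pₒ − pₑ)/(1 − pₑ) = (0.5625 − 0.3438)/(1 − 0.3438) = 0.333

0.333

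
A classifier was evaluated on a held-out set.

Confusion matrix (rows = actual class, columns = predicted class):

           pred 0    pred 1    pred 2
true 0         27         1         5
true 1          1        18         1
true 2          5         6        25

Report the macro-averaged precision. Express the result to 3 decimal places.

0.782

Per-class precision (TP/(TP+FP)):
  0: TP=27, FP=1+5=6 → 27/33 = 0.8182
  1: TP=18, FP=1+6=7 → 18/25 = 0.7200
  2: TP=25, FP=5+1=6 → 25/31 = 0.8065
Macro-precision = mean = (0.8182 + 0.7200 + 0.8065) / 3 = 0.782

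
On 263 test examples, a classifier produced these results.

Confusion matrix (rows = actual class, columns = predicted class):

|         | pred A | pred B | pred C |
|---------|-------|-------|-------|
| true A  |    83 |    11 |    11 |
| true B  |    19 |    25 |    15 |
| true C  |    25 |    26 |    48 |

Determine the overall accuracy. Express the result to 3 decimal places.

Accuracy = trace / total = (83+25+48=156) / 263 = 156/263 = 0.593

0.593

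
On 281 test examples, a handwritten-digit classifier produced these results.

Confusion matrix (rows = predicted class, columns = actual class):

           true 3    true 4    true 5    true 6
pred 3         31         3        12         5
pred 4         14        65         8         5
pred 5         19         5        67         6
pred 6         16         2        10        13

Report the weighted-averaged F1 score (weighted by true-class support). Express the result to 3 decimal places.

Per-class F1 score (2·TP/(2·TP+FP+FN)):
  3: TP=31, FP=3+12+5=20, FN=14+19+16=49 → 62/131 = 0.4733
  4: TP=65, FP=14+8+5=27, FN=3+5+2=10 → 130/167 = 0.7784
  5: TP=67, FP=19+5+6=30, FN=12+8+10=30 → 134/194 = 0.6907
  6: TP=13, FP=16+2+10=28, FN=5+5+6=16 → 26/70 = 0.3714
Weighted-F1 score = Σ (supportᵢ/N)·F1 scoreᵢ with N=281: (80/281)·0.4733 + (75/281)·0.7784 + (97/281)·0.6907 + (29/281)·0.3714 = 0.619

0.619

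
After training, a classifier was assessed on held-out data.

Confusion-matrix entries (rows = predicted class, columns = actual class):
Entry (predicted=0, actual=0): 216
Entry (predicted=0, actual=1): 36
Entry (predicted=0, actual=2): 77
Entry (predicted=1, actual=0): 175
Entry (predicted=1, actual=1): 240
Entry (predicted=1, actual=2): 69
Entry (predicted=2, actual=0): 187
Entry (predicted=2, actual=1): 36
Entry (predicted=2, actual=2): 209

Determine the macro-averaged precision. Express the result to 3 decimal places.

Per-class precision (TP/(TP+FP)):
  0: TP=216, FP=36+77=113 → 216/329 = 0.6565
  1: TP=240, FP=175+69=244 → 240/484 = 0.4959
  2: TP=209, FP=187+36=223 → 209/432 = 0.4838
Macro-precision = mean = (0.6565 + 0.4959 + 0.4838) / 3 = 0.545

0.545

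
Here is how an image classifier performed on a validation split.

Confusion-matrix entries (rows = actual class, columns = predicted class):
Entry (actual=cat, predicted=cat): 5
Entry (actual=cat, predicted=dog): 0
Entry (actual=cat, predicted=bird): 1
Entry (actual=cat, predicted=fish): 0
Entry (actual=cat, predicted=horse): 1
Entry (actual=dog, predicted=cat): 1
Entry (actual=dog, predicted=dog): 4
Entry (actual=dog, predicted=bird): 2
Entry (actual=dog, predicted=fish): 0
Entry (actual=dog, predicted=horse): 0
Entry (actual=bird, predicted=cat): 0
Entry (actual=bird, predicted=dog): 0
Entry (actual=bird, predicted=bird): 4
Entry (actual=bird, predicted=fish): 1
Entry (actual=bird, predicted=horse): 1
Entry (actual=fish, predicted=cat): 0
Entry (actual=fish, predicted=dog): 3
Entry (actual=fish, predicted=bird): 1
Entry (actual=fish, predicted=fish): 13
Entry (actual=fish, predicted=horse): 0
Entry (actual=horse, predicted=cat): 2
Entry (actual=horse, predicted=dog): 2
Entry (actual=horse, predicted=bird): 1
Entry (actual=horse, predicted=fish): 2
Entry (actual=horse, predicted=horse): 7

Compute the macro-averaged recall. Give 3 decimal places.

Per-class recall (TP/(TP+FN)):
  cat: TP=5, FN=0+1+0+1=2 → 5/7 = 0.7143
  dog: TP=4, FN=1+2+0+0=3 → 4/7 = 0.5714
  bird: TP=4, FN=0+0+1+1=2 → 4/6 = 0.6667
  fish: TP=13, FN=0+3+1+0=4 → 13/17 = 0.7647
  horse: TP=7, FN=2+2+1+2=7 → 7/14 = 0.5000
Macro-recall = mean = (0.7143 + 0.5714 + 0.6667 + 0.7647 + 0.5000) / 5 = 0.643

0.643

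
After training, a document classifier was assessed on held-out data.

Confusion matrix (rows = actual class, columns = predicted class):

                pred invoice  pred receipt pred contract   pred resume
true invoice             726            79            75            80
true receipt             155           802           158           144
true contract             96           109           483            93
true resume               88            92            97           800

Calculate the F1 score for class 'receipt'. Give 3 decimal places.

0.685

Treat 'receipt' as positive and all other classes as negative.
F1 score = 2·TP/(2·TP+FP+FN).
receipt: TP=802, FP=79+109+92=280, FN=155+158+144=457 → 1604/2341 = 0.6852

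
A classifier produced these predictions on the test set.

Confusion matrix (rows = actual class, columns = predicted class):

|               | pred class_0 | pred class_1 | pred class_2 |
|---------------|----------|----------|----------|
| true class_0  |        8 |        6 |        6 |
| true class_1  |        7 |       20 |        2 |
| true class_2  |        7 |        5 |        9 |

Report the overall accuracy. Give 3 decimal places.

0.529

Accuracy = trace / total = (8+20+9=37) / 70 = 37/70 = 0.529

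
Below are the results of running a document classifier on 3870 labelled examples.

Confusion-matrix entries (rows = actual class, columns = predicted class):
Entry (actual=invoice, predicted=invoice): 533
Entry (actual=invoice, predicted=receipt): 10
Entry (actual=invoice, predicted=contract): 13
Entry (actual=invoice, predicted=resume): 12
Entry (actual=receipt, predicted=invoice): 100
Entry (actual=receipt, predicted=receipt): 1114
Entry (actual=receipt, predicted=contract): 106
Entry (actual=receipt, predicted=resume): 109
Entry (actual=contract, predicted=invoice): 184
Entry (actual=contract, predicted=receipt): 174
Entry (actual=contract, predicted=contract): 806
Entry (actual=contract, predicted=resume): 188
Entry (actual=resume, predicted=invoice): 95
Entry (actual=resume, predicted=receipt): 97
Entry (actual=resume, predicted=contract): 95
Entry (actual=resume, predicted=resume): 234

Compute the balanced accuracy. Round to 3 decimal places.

0.691

Balanced accuracy = mean of per-class recall.
  invoice: recall = 533/568 = 0.9384
  receipt: recall = 1114/1429 = 0.7796
  contract: recall = 806/1352 = 0.5962
  resume: recall = 234/521 = 0.4491
Mean = (0.9384 + 0.7796 + 0.5962 + 0.4491) / 4 = 0.691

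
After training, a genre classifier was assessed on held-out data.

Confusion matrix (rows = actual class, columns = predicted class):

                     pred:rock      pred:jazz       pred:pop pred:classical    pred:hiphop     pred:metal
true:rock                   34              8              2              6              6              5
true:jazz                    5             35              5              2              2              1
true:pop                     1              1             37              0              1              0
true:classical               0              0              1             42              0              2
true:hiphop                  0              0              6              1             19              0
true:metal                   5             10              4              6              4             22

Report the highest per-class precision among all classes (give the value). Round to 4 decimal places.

0.7556

Per-class precision (TP/(TP+FP)):
  rock: TP=34, FP=5+1+0+0+5=11 → 34/45 = 0.75556
  jazz: TP=35, FP=8+1+0+0+10=19 → 35/54 = 0.64815
  pop: TP=37, FP=2+5+1+6+4=18 → 37/55 = 0.67273
  classical: TP=42, FP=6+2+0+1+6=15 → 42/57 = 0.73684
  hiphop: TP=19, FP=6+2+1+0+4=13 → 19/32 = 0.59375
  metal: TP=22, FP=5+1+0+2+0=8 → 22/30 = 0.73333
Highest is class 'rock' with precision = 0.7556.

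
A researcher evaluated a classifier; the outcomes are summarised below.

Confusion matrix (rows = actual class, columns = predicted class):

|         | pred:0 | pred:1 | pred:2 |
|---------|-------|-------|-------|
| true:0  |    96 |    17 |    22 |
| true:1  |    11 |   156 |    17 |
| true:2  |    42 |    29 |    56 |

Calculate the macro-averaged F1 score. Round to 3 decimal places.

Per-class F1 score (2·TP/(2·TP+FP+FN)):
  0: TP=96, FP=11+42=53, FN=17+22=39 → 192/284 = 0.6761
  1: TP=156, FP=17+29=46, FN=11+17=28 → 312/386 = 0.8083
  2: TP=56, FP=22+17=39, FN=42+29=71 → 112/222 = 0.5045
Macro-F1 score = mean = (0.6761 + 0.8083 + 0.5045) / 3 = 0.663

0.663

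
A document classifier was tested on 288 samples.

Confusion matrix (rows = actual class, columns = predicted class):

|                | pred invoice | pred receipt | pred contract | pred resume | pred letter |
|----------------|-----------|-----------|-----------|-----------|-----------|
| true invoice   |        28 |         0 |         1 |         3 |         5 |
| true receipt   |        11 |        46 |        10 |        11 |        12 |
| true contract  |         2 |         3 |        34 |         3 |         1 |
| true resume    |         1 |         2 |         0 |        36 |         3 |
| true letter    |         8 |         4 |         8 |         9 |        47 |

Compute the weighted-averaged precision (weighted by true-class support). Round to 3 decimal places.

Per-class precision (TP/(TP+FP)):
  invoice: TP=28, FP=11+2+1+8=22 → 28/50 = 0.5600
  receipt: TP=46, FP=0+3+2+4=9 → 46/55 = 0.8364
  contract: TP=34, FP=1+10+0+8=19 → 34/53 = 0.6415
  resume: TP=36, FP=3+11+3+9=26 → 36/62 = 0.5806
  letter: TP=47, FP=5+12+1+3=21 → 47/68 = 0.6912
Weighted-precision = Σ (supportᵢ/N)·precisionᵢ with N=288: (37/288)·0.5600 + (90/288)·0.8364 + (43/288)·0.6415 + (42/288)·0.5806 + (76/288)·0.6912 = 0.696

0.696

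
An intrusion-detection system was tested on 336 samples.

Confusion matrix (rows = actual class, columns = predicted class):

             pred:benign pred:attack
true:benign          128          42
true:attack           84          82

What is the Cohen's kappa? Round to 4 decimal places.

Observed agreement pₒ = trace/N = 210/336 = 0.62500
Expected agreement pₑ = Σ (rowᵢ·colᵢ)/N² = (170·212 + 166·124)/336² = 0.50156
κ = (pₒ − pₑ)/(1 − pₑ) = (0.62500 − 0.50156)/(1 − 0.50156) = 0.2477

0.2477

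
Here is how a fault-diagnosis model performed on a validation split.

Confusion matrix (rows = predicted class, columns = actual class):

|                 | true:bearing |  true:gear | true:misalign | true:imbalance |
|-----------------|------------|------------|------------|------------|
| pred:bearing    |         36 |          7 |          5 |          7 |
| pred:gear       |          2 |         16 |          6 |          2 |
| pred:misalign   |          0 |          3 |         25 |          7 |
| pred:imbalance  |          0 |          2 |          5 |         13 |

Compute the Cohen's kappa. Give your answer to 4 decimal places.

Observed agreement pₒ = trace/N = 90/136 = 0.66176
Expected agreement pₑ = Σ (rowᵢ·colᵢ)/N² = (38·55 + 28·26 + 41·35 + 29·20)/136² = 0.26130
κ = (pₒ − pₑ)/(1 − pₑ) = (0.66176 − 0.26130)/(1 − 0.26130) = 0.5421

0.5421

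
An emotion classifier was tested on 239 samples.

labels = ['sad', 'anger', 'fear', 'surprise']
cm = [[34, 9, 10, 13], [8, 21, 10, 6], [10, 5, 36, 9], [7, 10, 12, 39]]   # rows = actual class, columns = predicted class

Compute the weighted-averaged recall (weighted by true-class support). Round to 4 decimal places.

0.5439

Per-class recall (TP/(TP+FN)):
  sad: TP=34, FN=9+10+13=32 → 34/66 = 0.51515
  anger: TP=21, FN=8+10+6=24 → 21/45 = 0.46667
  fear: TP=36, FN=10+5+9=24 → 36/60 = 0.60000
  surprise: TP=39, FN=7+10+12=29 → 39/68 = 0.57353
Weighted-recall = Σ (supportᵢ/N)·recallᵢ with N=239: (66/239)·0.51515 + (45/239)·0.46667 + (60/239)·0.60000 + (68/239)·0.57353 = 0.5439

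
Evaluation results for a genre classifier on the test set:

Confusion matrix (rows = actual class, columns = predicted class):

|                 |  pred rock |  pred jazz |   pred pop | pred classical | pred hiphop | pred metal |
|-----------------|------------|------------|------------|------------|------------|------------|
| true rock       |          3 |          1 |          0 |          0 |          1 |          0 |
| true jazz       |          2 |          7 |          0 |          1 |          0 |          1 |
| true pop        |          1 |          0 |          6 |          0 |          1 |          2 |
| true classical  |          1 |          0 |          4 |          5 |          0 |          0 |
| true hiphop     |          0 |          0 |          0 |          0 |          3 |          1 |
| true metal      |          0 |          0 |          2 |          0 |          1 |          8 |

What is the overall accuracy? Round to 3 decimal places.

Accuracy = trace / total = (3+7+6+5+3+8=32) / 51 = 32/51 = 0.627

0.627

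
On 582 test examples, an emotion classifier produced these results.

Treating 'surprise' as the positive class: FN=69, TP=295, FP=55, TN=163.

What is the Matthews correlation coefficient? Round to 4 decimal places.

MCC = (TP·TN − FP·FN) / √((TP+FP)(TP+FN)(TN+FP)(TN+FN))
Numerator = 295·163 − 55·69 = 44290
Denominator = √(350·364·218·232) = √6443382400 = 80270.6821
MCC = 44290 / 80270.6821 = 0.5518

0.5518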